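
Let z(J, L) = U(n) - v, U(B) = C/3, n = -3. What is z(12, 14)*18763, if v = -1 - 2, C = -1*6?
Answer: 18763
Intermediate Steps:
C = -6
U(B) = -2 (U(B) = -6/3 = -6*⅓ = -2)
v = -3
z(J, L) = 1 (z(J, L) = -2 - 1*(-3) = -2 + 3 = 1)
z(12, 14)*18763 = 1*18763 = 18763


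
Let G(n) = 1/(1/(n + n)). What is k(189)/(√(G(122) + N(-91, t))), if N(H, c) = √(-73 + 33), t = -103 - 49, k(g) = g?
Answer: 189*√2/(2*√(122 + I*√10)) ≈ 12.096 - 0.15675*I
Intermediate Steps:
t = -152
N(H, c) = 2*I*√10 (N(H, c) = √(-40) = 2*I*√10)
G(n) = 2*n (G(n) = 1/(1/(2*n)) = 2*n)
k(189)/(√(G(122) + N(-91, t))) = 189/(√(2*122 + 2*I*√10)) = 189/(√(244 + 2*I*√10)) = 189/√(244 + 2*I*√10)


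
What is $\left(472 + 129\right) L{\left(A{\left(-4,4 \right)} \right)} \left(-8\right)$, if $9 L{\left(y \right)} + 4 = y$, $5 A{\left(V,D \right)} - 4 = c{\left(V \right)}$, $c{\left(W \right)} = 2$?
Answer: $\frac{67312}{45} \approx 1495.8$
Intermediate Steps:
$A{\left(V,D \right)} = \frac{6}{5}$ ($A{\left(V,D \right)} = \frac{4}{5} + \frac{1}{5} \cdot 2 = \frac{4}{5} + \frac{2}{5} = \frac{6}{5}$)
$L{\left(y \right)} = - \frac{4}{9} + \frac{y}{9}$
$\left(472 + 129\right) L{\left(A{\left(-4,4 \right)} \right)} \left(-8\right) = \left(472 + 129\right) \left(- \frac{4}{9} + \frac{1}{9} \cdot \frac{6}{5}\right) \left(-8\right) = 601 \left(- \frac{4}{9} + \frac{2}{15}\right) \left(-8\right) = 601 \left(\left(- \frac{14}{45}\right) \left(-8\right)\right) = 601 \cdot \frac{112}{45} = \frac{67312}{45}$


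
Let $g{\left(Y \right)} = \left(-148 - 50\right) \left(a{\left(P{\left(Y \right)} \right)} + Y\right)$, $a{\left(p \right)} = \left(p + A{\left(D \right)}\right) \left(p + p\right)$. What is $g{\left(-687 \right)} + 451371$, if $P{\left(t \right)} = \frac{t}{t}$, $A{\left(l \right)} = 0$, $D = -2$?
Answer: $587001$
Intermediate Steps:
$P{\left(t \right)} = 1$
$a{\left(p \right)} = 2 p^{2}$ ($a{\left(p \right)} = \left(p + 0\right) \left(p + p\right) = p 2 p = 2 p^{2}$)
$g{\left(Y \right)} = -396 - 198 Y$ ($g{\left(Y \right)} = \left(-148 - 50\right) \left(2 \cdot 1^{2} + Y\right) = - 198 \left(2 \cdot 1 + Y\right) = - 198 \left(2 + Y\right) = -396 - 198 Y$)
$g{\left(-687 \right)} + 451371 = \left(-396 - -136026\right) + 451371 = \left(-396 + 136026\right) + 451371 = 135630 + 451371 = 587001$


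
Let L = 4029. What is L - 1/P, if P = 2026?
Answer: 8162753/2026 ≈ 4029.0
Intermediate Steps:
L - 1/P = 4029 - 1/2026 = 8162753/2026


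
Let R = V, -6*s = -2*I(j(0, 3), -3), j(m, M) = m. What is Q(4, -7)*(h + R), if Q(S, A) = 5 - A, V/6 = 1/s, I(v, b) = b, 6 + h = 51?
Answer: 468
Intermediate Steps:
h = 45 (h = -6 + 51 = 45)
s = -1 (s = -(-1)*(-3)/3 = -1/6*6 = -1)
V = -6 (V = 6/(-1) = 6*(-1) = -6)
R = -6
Q(4, -7)*(h + R) = (5 - 1*(-7))*(45 - 6) = (5 + 7)*39 = 12*39 = 468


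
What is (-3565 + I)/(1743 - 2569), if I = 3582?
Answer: -17/826 ≈ -0.020581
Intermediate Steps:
(-3565 + I)/(1743 - 2569) = (-3565 + 3582)/(1743 - 2569) = 17/(-826) = 17*(-1/826) = -17/826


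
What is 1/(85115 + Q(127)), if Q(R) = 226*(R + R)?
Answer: 1/142519 ≈ 7.0166e-6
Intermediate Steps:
Q(R) = 452*R (Q(R) = 226*(2*R) = 452*R)
1/(85115 + Q(127)) = 1/(85115 + 452*127) = 1/(85115 + 57404) = 1/142519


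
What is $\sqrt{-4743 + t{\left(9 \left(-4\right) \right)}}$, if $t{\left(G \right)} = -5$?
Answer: $2 i \sqrt{1187} \approx 68.906 i$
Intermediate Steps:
$\sqrt{-4743 + t{\left(9 \left(-4\right) \right)}} = \sqrt{-4743 - 5} = \sqrt{-4748} = 2 i \sqrt{1187}$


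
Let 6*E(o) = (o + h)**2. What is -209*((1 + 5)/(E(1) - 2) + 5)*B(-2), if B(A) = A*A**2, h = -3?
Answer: 836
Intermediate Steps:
E(o) = (-3 + o)**2/6 (E(o) = (o - 3)**2/6 = (-3 + o)**2/6)
B(A) = A**3
-209*((1 + 5)/(E(1) - 2) + 5)*B(-2) = -209*((1 + 5)/((-3 + 1)**2/6 - 2) + 5)*(-2)**3 = -209*(6/((1/6)*(-2)**2 - 2) + 5)*(-8) = -209*(6/((1/6)*4 - 2) + 5)*(-8) = -209*(6/(2/3 - 2) + 5)*(-8) = -209*(6/(-4/3) + 5)*(-8) = -209*(6*(-3/4) + 5)*(-8) = -209*(-9/2 + 5)*(-8) = -209*(-8)/2 = -209*(-4) = 836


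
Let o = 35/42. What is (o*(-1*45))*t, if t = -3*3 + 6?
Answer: 225/2 ≈ 112.50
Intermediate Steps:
o = ⅚ (o = 35*(1/42) = ⅚ ≈ 0.83333)
t = -3 (t = -9 + 6 = -3)
(o*(-1*45))*t = (5*(-1*45)/6)*(-3) = ((⅚)*(-45))*(-3) = -75/2*(-3) = 225/2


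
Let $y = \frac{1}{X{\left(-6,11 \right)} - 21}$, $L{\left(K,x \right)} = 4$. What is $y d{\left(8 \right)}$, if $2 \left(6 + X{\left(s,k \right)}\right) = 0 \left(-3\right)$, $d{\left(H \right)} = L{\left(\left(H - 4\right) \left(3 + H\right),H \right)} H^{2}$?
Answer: $- \frac{256}{27} \approx -9.4815$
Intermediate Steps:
$d{\left(H \right)} = 4 H^{2}$
$X{\left(s,k \right)} = -6$ ($X{\left(s,k \right)} = -6 + \frac{0 \left(-3\right)}{2} = -6 + \frac{1}{2} \cdot 0 = -6 + 0 = -6$)
$y = - \frac{1}{27}$ ($y = \frac{1}{-6 - 21} = \frac{1}{-27} = - \frac{1}{27} \approx -0.037037$)
$y d{\left(8 \right)} = - \frac{4 \cdot 8^{2}}{27} = - \frac{4 \cdot 64}{27} = \left(- \frac{1}{27}\right) 256 = - \frac{256}{27}$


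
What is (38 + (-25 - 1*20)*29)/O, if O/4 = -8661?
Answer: 1267/34644 ≈ 0.036572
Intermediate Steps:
O = -34644 (O = 4*(-8661) = -34644)
(38 + (-25 - 1*20)*29)/O = (38 + (-25 - 1*20)*29)/(-34644) = (38 + (-25 - 20)*29)*(-1/34644) = (38 - 45*29)*(-1/34644) = (38 - 1305)*(-1/34644) = -1267*(-1/34644) = 1267/34644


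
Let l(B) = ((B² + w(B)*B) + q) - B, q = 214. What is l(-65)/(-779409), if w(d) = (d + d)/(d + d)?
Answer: -4439/779409 ≈ -0.0056953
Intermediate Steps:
w(d) = 1 (w(d) = (2*d)/((2*d)) = (2*d)*(1/(2*d)) = 1)
l(B) = 214 + B² (l(B) = ((B² + 1*B) + 214) - B = ((B² + B) + 214) - B = ((B + B²) + 214) - B = (214 + B + B²) - B = 214 + B²)
l(-65)/(-779409) = (214 + (-65)²)/(-779409) = (214 + 4225)*(-1/779409) = 4439*(-1/779409) = -4439/779409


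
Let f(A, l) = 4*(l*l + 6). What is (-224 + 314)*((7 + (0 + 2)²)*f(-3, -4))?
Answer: 87120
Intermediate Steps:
f(A, l) = 24 + 4*l² (f(A, l) = 4*(l² + 6) = 4*(6 + l²) = 24 + 4*l²)
(-224 + 314)*((7 + (0 + 2)²)*f(-3, -4)) = (-224 + 314)*((7 + (0 + 2)²)*(24 + 4*(-4)²)) = 90*((7 + 2²)*(24 + 4*16)) = 90*((7 + 4)*(24 + 64)) = 90*(11*88) = 90*968 = 87120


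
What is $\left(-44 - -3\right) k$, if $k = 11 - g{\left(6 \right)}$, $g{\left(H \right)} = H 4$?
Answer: $533$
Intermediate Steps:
$g{\left(H \right)} = 4 H$
$k = -13$ ($k = 11 - 4 \cdot 6 = 11 - 24 = -13$)
$\left(-44 - -3\right) k = \left(-44 - -3\right) \left(-13\right) = \left(-44 + \left(-10 + 13\right)\right) \left(-13\right) = \left(-44 + 3\right) \left(-13\right) = \left(-41\right) \left(-13\right) = 533$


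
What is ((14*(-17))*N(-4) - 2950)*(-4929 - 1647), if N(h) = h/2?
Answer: 16269024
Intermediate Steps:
N(h) = h/2 (N(h) = h*(½) = h/2)
((14*(-17))*N(-4) - 2950)*(-4929 - 1647) = ((14*(-17))*((½)*(-4)) - 2950)*(-4929 - 1647) = (-238*(-2) - 2950)*(-6576) = (476 - 2950)*(-6576) = -2474*(-6576) = 16269024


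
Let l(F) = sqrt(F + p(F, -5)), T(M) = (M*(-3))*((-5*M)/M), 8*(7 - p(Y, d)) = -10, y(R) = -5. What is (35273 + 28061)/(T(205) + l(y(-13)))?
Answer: 779008200/37822487 - 126668*sqrt(13)/37822487 ≈ 20.584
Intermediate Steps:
p(Y, d) = 33/4 (p(Y, d) = 7 - 1/8*(-10) = 7 + 5/4 = 33/4)
T(M) = 15*M (T(M) = -3*M*(-5) = 15*M)
l(F) = sqrt(33/4 + F) (l(F) = sqrt(F + 33/4) = sqrt(33/4 + F))
(35273 + 28061)/(T(205) + l(y(-13))) = (35273 + 28061)/(15*205 + sqrt(33 + 4*(-5))/2) = 63334/(3075 + sqrt(33 - 20)/2) = 63334/(3075 + sqrt(13)/2)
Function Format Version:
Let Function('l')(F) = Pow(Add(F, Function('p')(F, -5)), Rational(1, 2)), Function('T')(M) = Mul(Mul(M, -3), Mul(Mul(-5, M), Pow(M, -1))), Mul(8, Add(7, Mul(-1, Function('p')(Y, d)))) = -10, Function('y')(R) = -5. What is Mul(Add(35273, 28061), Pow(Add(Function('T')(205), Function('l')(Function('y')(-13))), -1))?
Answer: Add(Rational(779008200, 37822487), Mul(Rational(-126668, 37822487), Pow(13, Rational(1, 2)))) ≈ 20.584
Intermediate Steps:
Function('p')(Y, d) = Rational(33, 4) (Function('p')(Y, d) = Add(7, Mul(Rational(-1, 8), -10)) = Add(7, Rational(5, 4)) = Rational(33, 4))
Function('T')(M) = Mul(15, M) (Function('T')(M) = Mul(Mul(-3, M), -5) = Mul(15, M))
Function('l')(F) = Pow(Add(Rational(33, 4), F), Rational(1, 2)) (Function('l')(F) = Pow(Add(F, Rational(33, 4)), Rational(1, 2)) = Pow(Add(Rational(33, 4), F), Rational(1, 2)))
Mul(Add(35273, 28061), Pow(Add(Function('T')(205), Function('l')(Function('y')(-13))), -1)) = Mul(Add(35273, 28061), Pow(Add(Mul(15, 205), Mul(Rational(1, 2), Pow(Add(33, Mul(4, -5)), Rational(1, 2)))), -1)) = Mul(63334, Pow(Add(3075, Mul(Rational(1, 2), Pow(Add(33, -20), Rational(1, 2)))), -1)) = Mul(63334, Pow(Add(3075, Mul(Rational(1, 2), Pow(13, Rational(1, 2)))), -1))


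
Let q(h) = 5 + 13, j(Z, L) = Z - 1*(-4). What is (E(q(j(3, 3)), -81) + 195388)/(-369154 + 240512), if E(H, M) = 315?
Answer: -195703/128642 ≈ -1.5213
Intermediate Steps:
j(Z, L) = 4 + Z (j(Z, L) = Z + 4 = 4 + Z)
q(h) = 18
(E(q(j(3, 3)), -81) + 195388)/(-369154 + 240512) = (315 + 195388)/(-369154 + 240512) = 195703/(-128642) = 195703*(-1/128642) = -195703/128642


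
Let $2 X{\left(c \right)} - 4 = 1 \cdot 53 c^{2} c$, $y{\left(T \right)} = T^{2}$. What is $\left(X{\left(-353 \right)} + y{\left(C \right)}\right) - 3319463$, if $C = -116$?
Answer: $- \frac{2337921791}{2} \approx -1.169 \cdot 10^{9}$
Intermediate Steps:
$X{\left(c \right)} = 2 + \frac{53 c^{3}}{2}$ ($X{\left(c \right)} = 2 + \frac{1 \cdot 53 c^{2} c}{2} = 2 + \frac{53 c^{2} c}{2} = 2 + \frac{53 c^{3}}{2}$)
$\left(X{\left(-353 \right)} + y{\left(C \right)}\right) - 3319463 = \left(\left(2 + \frac{53 \left(-353\right)^{3}}{2}\right) + \left(-116\right)^{2}\right) - 3319463 = \left(\left(2 + \frac{53}{2} \left(-43986977\right)\right) + 13456\right) - 3319463 = \left(\left(2 - \frac{2331309781}{2}\right) + 13456\right) - 3319463 = \left(- \frac{2331309777}{2} + 13456\right) - 3319463 = - \frac{2331282865}{2} - 3319463 = - \frac{2337921791}{2}$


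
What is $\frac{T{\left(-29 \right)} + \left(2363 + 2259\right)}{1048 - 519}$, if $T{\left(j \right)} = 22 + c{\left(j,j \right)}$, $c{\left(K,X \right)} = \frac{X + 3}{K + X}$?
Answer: $\frac{134689}{15341} \approx 8.7797$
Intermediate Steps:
$c{\left(K,X \right)} = \frac{3 + X}{K + X}$
$T{\left(j \right)} = 22 + \frac{3 + j}{2 j}$ ($T{\left(j \right)} = 22 + \frac{3 + j}{j + j} = 22 + \frac{3 + j}{2 j}$)
$\frac{T{\left(-29 \right)} + \left(2363 + 2259\right)}{1048 - 519} = \frac{\frac{3 \left(1 + 15 \left(-29\right)\right)}{2 \left(-29\right)} + \left(2363 + 2259\right)}{1048 - 519} = \frac{\frac{3}{2} \left(- \frac{1}{29}\right) \left(1 - 435\right) + 4622}{529} = \left(\frac{3}{2} \left(- \frac{1}{29}\right) \left(-434\right) + 4622\right) \frac{1}{529} = \left(\frac{651}{29} + 4622\right) \frac{1}{529} = \frac{134689}{29} \cdot \frac{1}{529} = \frac{134689}{15341}$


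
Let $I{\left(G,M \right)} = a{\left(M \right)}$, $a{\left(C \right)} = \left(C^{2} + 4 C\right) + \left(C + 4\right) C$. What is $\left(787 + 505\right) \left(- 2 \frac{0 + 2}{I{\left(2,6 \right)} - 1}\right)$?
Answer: $- \frac{304}{7} \approx -43.429$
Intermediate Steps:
$a{\left(C \right)} = C^{2} + 4 C + C \left(4 + C\right)$ ($a{\left(C \right)} = \left(C^{2} + 4 C\right) + \left(4 + C\right) C = \left(C^{2} + 4 C\right) + C \left(4 + C\right) = C^{2} + 4 C + C \left(4 + C\right)$)
$I{\left(G,M \right)} = 2 M \left(4 + M\right)$
$\left(787 + 505\right) \left(- 2 \frac{0 + 2}{I{\left(2,6 \right)} - 1}\right) = \left(787 + 505\right) \left(- 2 \frac{0 + 2}{2 \cdot 6 \left(4 + 6\right) - 1}\right) = 1292 \left(- 2 \frac{2}{2 \cdot 6 \cdot 10 - 1}\right) = 1292 \left(- 2 \frac{2}{120 - 1}\right) = 1292 \left(- 2 \cdot \frac{2}{119}\right) = 1292 \left(- 2 \cdot 2 \cdot \frac{1}{119}\right) = 1292 \left(\left(-2\right) \frac{2}{119}\right) = 1292 \left(- \frac{4}{119}\right) = - \frac{304}{7}$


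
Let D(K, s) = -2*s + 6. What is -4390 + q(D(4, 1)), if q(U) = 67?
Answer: -4323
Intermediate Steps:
D(K, s) = 6 - 2*s
-4390 + q(D(4, 1)) = -4390 + 67 = -4323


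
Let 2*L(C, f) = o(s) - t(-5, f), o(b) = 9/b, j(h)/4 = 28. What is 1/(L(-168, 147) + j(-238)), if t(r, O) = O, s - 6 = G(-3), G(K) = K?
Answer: 1/40 ≈ 0.025000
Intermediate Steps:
j(h) = 112 (j(h) = 4*28 = 112)
s = 3 (s = 6 - 3 = 3)
L(C, f) = 3/2 - f/2 (L(C, f) = (9/3 - f)/2 = (9*(⅓) - f)/2 = (3 - f)/2 = 3/2 - f/2)
1/(L(-168, 147) + j(-238)) = 1/((3/2 - ½*147) + 112) = 1/((3/2 - 147/2) + 112) = 1/(-72 + 112) = 1/40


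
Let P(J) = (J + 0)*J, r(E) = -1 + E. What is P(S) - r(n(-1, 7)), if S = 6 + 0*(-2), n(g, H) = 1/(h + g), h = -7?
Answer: 297/8 ≈ 37.125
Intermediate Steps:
n(g, H) = 1/(-7 + g)
S = 6 (S = 6 + 0 = 6)
P(J) = J**2 (P(J) = J*J = J**2)
P(S) - r(n(-1, 7)) = 6**2 - (-1 + 1/(-7 - 1)) = 36 - (-1 + 1/(-8)) = 36 - (-1 - 1/8) = 36 - 1*(-9/8) = 36 + 9/8 = 297/8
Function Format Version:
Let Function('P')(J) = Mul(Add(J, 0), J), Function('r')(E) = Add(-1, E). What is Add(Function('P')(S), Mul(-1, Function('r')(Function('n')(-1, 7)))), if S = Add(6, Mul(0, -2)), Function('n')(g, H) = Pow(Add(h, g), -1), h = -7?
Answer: Rational(297, 8) ≈ 37.125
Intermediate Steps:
Function('n')(g, H) = Pow(Add(-7, g), -1)
S = 6 (S = Add(6, 0) = 6)
Function('P')(J) = Pow(J, 2) (Function('P')(J) = Mul(J, J) = Pow(J, 2))
Add(Function('P')(S), Mul(-1, Function('r')(Function('n')(-1, 7)))) = Add(Pow(6, 2), Mul(-1, Add(-1, Pow(Add(-7, -1), -1)))) = Add(36, Mul(-1, Add(-1, Pow(-8, -1)))) = Add(36, Mul(-1, Add(-1, Rational(-1, 8)))) = Add(36, Mul(-1, Rational(-9, 8))) = Add(36, Rational(9, 8)) = Rational(297, 8)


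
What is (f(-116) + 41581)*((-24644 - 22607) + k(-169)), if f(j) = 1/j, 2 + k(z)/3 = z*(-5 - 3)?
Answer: -208375487395/116 ≈ -1.7963e+9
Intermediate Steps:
k(z) = -6 - 24*z (k(z) = -6 + 3*(z*(-5 - 3)) = -6 + 3*(z*(-8)) = -6 + 3*(-8*z) = -6 - 24*z)
(f(-116) + 41581)*((-24644 - 22607) + k(-169)) = (1/(-116) + 41581)*((-24644 - 22607) + (-6 - 24*(-169))) = (-1/116 + 41581)*(-47251 + (-6 + 4056)) = 4823395*(-47251 + 4050)/116 = (4823395/116)*(-43201) = -208375487395/116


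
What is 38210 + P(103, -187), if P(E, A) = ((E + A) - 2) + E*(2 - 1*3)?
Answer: 38021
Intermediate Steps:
P(E, A) = -2 + A (P(E, A) = ((A + E) - 2) + E*(2 - 3) = (-2 + A + E) + E*(-1) = (-2 + A + E) - E = -2 + A)
38210 + P(103, -187) = 38210 + (-2 - 187) = 38210 - 189 = 38021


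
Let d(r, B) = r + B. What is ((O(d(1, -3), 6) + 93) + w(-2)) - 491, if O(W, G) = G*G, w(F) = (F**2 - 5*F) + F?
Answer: -350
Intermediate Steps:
d(r, B) = B + r
w(F) = F**2 - 4*F
O(W, G) = G**2
((O(d(1, -3), 6) + 93) + w(-2)) - 491 = ((6**2 + 93) - 2*(-4 - 2)) - 491 = ((36 + 93) - 2*(-6)) - 491 = (129 + 12) - 491 = 141 - 491 = -350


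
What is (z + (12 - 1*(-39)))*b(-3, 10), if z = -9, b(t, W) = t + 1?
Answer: -84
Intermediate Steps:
b(t, W) = 1 + t
(z + (12 - 1*(-39)))*b(-3, 10) = (-9 + (12 - 1*(-39)))*(1 - 3) = (-9 + (12 + 39))*(-2) = (-9 + 51)*(-2) = 42*(-2) = -84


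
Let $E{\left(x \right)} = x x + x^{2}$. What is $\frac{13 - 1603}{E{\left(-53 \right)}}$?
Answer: $- \frac{15}{53} \approx -0.28302$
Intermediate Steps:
$E{\left(x \right)} = 2 x^{2}$ ($E{\left(x \right)} = x^{2} + x^{2} = 2 x^{2}$)
$\frac{13 - 1603}{E{\left(-53 \right)}} = \frac{13 - 1603}{2 \left(-53\right)^{2}} = - \frac{1590}{2 \cdot 2809} = - \frac{1590}{5618} = \left(-1590\right) \frac{1}{5618} = - \frac{15}{53}$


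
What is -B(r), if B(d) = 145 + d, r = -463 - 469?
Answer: 787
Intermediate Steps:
r = -932
-B(r) = -(145 - 932) = -1*(-787) = 787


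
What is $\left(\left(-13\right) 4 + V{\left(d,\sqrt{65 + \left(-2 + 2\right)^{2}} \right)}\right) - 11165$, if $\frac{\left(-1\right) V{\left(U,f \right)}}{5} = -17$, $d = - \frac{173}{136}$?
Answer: $-11132$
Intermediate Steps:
$d = - \frac{173}{136}$ ($d = \left(-173\right) \frac{1}{136} = - \frac{173}{136} \approx -1.2721$)
$V{\left(U,f \right)} = 85$ ($V{\left(U,f \right)} = \left(-5\right) \left(-17\right) = 85$)
$\left(\left(-13\right) 4 + V{\left(d,\sqrt{65 + \left(-2 + 2\right)^{2}} \right)}\right) - 11165 = \left(\left(-13\right) 4 + 85\right) - 11165 = \left(-52 + 85\right) - 11165 = 33 - 11165 = -11132$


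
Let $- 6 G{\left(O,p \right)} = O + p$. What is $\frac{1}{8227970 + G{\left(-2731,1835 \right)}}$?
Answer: $\frac{3}{24684358} \approx 1.2153 \cdot 10^{-7}$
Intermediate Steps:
$G{\left(O,p \right)} = - \frac{O}{6} - \frac{p}{6}$ ($G{\left(O,p \right)} = - \frac{O + p}{6} = - \frac{O}{6} - \frac{p}{6}$)
$\frac{1}{8227970 + G{\left(-2731,1835 \right)}} = \frac{1}{8227970 - - \frac{448}{3}} = \frac{1}{8227970 + \left(\frac{2731}{6} - \frac{1835}{6}\right)} = \frac{1}{8227970 + \frac{448}{3}} = \frac{1}{\frac{24684358}{3}} = \frac{3}{24684358}$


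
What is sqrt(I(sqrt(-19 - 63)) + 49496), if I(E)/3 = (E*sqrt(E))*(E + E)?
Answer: 2*sqrt(12374 - 123*82**(1/4)*sqrt(I)) ≈ 220.12 - 2.378*I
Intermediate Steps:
I(E) = 6*E**(5/2) (I(E) = 3*((E*sqrt(E))*(E + E)) = 3*(E**(3/2)*(2*E)) = 3*(2*E**(5/2)) = 6*E**(5/2))
sqrt(I(sqrt(-19 - 63)) + 49496) = sqrt(6*(sqrt(-19 - 63))**(5/2) + 49496) = sqrt(6*(sqrt(-82))**(5/2) + 49496) = sqrt(6*(I*sqrt(82))**(5/2) + 49496) = sqrt(6*(82*82**(1/4)*(-sqrt(I))) + 49496) = sqrt(-492*82**(1/4)*sqrt(I) + 49496) = sqrt(49496 - 492*82**(1/4)*sqrt(I))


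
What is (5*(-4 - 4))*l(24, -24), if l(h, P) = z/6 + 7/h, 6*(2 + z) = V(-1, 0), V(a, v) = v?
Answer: 5/3 ≈ 1.6667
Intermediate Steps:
z = -2 (z = -2 + (1/6)*0 = -2 + 0 = -2)
l(h, P) = -1/3 + 7/h (l(h, P) = -2/6 + 7/h = -2*1/6 + 7/h = -1/3 + 7/h)
(5*(-4 - 4))*l(24, -24) = (5*(-4 - 4))*((1/3)*(21 - 1*24)/24) = (5*(-8))*((1/3)*(1/24)*(21 - 24)) = -40*(-3)/(3*24) = -40*(-1/24) = 5/3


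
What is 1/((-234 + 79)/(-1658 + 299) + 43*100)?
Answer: 1359/5843855 ≈ 0.00023255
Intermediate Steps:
1/((-234 + 79)/(-1658 + 299) + 43*100) = 1/(-155/(-1359) + 4300) = 1/(-155*(-1/1359) + 4300) = 1/(155/1359 + 4300) = 1/(5843855/1359) = 1359/5843855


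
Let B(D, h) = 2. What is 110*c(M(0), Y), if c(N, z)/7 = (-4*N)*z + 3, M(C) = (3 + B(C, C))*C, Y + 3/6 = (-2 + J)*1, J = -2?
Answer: 2310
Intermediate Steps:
Y = -9/2 (Y = -1/2 + (-2 - 2)*1 = -1/2 - 4*1 = -1/2 - 4 = -9/2 ≈ -4.5000)
M(C) = 5*C (M(C) = (3 + 2)*C = 5*C)
c(N, z) = 21 - 28*N*z (c(N, z) = 7*((-4*N)*z + 3) = 7*(-4*N*z + 3) = 7*(3 - 4*N*z) = 21 - 28*N*z)
110*c(M(0), Y) = 110*(21 - 28*5*0*(-9/2)) = 110*(21 - 28*0*(-9/2)) = 110*(21 + 0) = 110*21 = 2310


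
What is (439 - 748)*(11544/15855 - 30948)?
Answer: 50538906588/5285 ≈ 9.5627e+6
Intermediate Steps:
(439 - 748)*(11544/15855 - 30948) = -309*(11544*(1/15855) - 30948) = -309*(3848/5285 - 30948) = -309*(-163556332/5285) = 50538906588/5285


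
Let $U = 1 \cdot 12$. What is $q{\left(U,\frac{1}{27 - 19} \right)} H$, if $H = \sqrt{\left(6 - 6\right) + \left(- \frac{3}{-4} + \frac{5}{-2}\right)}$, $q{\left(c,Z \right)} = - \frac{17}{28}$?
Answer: $- \frac{17 i \sqrt{7}}{56} \approx - 0.80317 i$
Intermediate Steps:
$U = 12$
$q{\left(c,Z \right)} = - \frac{17}{28}$ ($q{\left(c,Z \right)} = \left(-17\right) \frac{1}{28} = - \frac{17}{28}$)
$H = \frac{i \sqrt{7}}{2}$ ($H = \sqrt{\left(6 - 6\right) + \left(\left(-3\right) \left(- \frac{1}{4}\right) + 5 \left(- \frac{1}{2}\right)\right)} = \sqrt{0 + \left(\frac{3}{4} - \frac{5}{2}\right)} = \sqrt{0 - \frac{7}{4}} = \sqrt{- \frac{7}{4}} = \frac{i \sqrt{7}}{2} \approx 1.3229 i$)
$q{\left(U,\frac{1}{27 - 19} \right)} H = - \frac{17 \frac{i \sqrt{7}}{2}}{28} = - \frac{17 i \sqrt{7}}{56}$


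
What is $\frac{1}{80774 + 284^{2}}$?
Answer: $\frac{1}{161430} \approx 6.1946 \cdot 10^{-6}$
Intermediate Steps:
$\frac{1}{80774 + 284^{2}} = \frac{1}{80774 + 80656} = \frac{1}{161430}$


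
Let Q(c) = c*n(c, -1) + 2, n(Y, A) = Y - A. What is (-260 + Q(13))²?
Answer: 5776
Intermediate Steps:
Q(c) = 2 + c*(1 + c) (Q(c) = c*(c - 1*(-1)) + 2 = c*(c + 1) + 2 = c*(1 + c) + 2 = 2 + c*(1 + c))
(-260 + Q(13))² = (-260 + (2 + 13*(1 + 13)))² = (-260 + (2 + 13*14))² = (-260 + (2 + 182))² = (-260 + 184)² = (-76)² = 5776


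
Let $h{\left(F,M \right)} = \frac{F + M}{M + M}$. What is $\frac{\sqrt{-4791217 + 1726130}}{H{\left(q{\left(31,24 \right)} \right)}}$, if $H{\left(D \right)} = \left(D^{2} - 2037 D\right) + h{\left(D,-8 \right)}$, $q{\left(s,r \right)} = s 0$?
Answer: $2 i \sqrt{3065087} \approx 3501.5 i$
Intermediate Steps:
$q{\left(s,r \right)} = 0$
$h{\left(F,M \right)} = \frac{F + M}{2 M}$
$H{\left(D \right)} = \frac{1}{2} + D^{2} - \frac{32593 D}{16}$ ($H{\left(D \right)} = \left(D^{2} - 2037 D\right) + \frac{D - 8}{2 \left(-8\right)} = \left(D^{2} - 2037 D\right) + \frac{1}{2} \left(- \frac{1}{8}\right) \left(-8 + D\right) = \left(D^{2} - 2037 D\right) - \left(- \frac{1}{2} + \frac{D}{16}\right) = \frac{1}{2} + D^{2} - \frac{32593 D}{16}$)
$\frac{\sqrt{-4791217 + 1726130}}{H{\left(q{\left(31,24 \right)} \right)}} = \frac{\sqrt{-4791217 + 1726130}}{\frac{1}{2} + 0^{2} - 0} = \frac{\sqrt{-3065087}}{\frac{1}{2} + 0 + 0} = i \sqrt{3065087} \frac{1}{\frac{1}{2}} = i \sqrt{3065087} \cdot 2 = 2 i \sqrt{3065087}$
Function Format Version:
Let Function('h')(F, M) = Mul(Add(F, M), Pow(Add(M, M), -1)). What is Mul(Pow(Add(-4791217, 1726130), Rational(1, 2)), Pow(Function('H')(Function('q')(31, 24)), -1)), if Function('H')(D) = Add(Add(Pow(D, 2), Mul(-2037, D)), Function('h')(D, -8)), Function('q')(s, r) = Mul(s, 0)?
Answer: Mul(2, I, Pow(3065087, Rational(1, 2))) ≈ Mul(3501.5, I)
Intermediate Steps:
Function('q')(s, r) = 0
Function('h')(F, M) = Mul(Rational(1, 2), Pow(M, -1), Add(F, M)) (Function('h')(F, M) = Mul(Add(F, M), Pow(Mul(2, M), -1)) = Mul(Add(F, M), Mul(Rational(1, 2), Pow(M, -1))) = Mul(Rational(1, 2), Pow(M, -1), Add(F, M)))
Function('H')(D) = Add(Rational(1, 2), Pow(D, 2), Mul(Rational(-32593, 16), D)) (Function('H')(D) = Add(Add(Pow(D, 2), Mul(-2037, D)), Mul(Rational(1, 2), Pow(-8, -1), Add(D, -8))) = Add(Add(Pow(D, 2), Mul(-2037, D)), Mul(Rational(1, 2), Rational(-1, 8), Add(-8, D))) = Add(Add(Pow(D, 2), Mul(-2037, D)), Add(Rational(1, 2), Mul(Rational(-1, 16), D))) = Add(Rational(1, 2), Pow(D, 2), Mul(Rational(-32593, 16), D)))
Mul(Pow(Add(-4791217, 1726130), Rational(1, 2)), Pow(Function('H')(Function('q')(31, 24)), -1)) = Mul(Pow(Add(-4791217, 1726130), Rational(1, 2)), Pow(Add(Rational(1, 2), Pow(0, 2), Mul(Rational(-32593, 16), 0)), -1)) = Mul(Pow(-3065087, Rational(1, 2)), Pow(Add(Rational(1, 2), 0, 0), -1)) = Mul(Mul(I, Pow(3065087, Rational(1, 2))), Pow(Rational(1, 2), -1)) = Mul(Mul(I, Pow(3065087, Rational(1, 2))), 2) = Mul(2, I, Pow(3065087, Rational(1, 2)))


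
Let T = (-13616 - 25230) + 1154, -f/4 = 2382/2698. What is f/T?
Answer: 397/4237209 ≈ 9.3694e-5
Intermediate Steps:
f = -4764/1349 (f = -9528/2698 = -4*1191/1349 = -4764/1349 ≈ -3.5315)
T = -37692 (T = -38846 + 1154 = -37692)
f/T = -4764/1349/(-37692) = -4764/1349*(-1/37692) = 397/4237209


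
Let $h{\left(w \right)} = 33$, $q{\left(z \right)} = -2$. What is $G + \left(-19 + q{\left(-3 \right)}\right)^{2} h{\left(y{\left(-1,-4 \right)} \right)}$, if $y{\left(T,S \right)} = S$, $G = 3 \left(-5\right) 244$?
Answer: $10893$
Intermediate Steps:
$G = -3660$ ($G = \left(-15\right) 244 = -3660$)
$G + \left(-19 + q{\left(-3 \right)}\right)^{2} h{\left(y{\left(-1,-4 \right)} \right)} = -3660 + \left(-19 - 2\right)^{2} \cdot 33 = -3660 + \left(-21\right)^{2} \cdot 33 = -3660 + 441 \cdot 33 = -3660 + 14553 = 10893$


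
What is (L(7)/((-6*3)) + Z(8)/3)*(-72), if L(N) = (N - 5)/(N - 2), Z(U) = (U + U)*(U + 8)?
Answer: -30712/5 ≈ -6142.4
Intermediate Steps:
Z(U) = 2*U*(8 + U) (Z(U) = (2*U)*(8 + U) = 2*U*(8 + U))
L(N) = (-5 + N)/(-2 + N)
(L(7)/((-6*3)) + Z(8)/3)*(-72) = (((-5 + 7)/(-2 + 7))/((-6*3)) + (2*8*(8 + 8))/3)*(-72) = ((2/5)/(-18) + (2*8*16)*(1/3))*(-72) = (((1/5)*2)*(-1/18) + 256*(1/3))*(-72) = ((2/5)*(-1/18) + 256/3)*(-72) = (-1/45 + 256/3)*(-72) = (3839/45)*(-72) = -30712/5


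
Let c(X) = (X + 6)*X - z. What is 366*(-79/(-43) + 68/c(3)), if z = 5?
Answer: 853146/473 ≈ 1803.7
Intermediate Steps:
c(X) = -5 + X*(6 + X) (c(X) = (X + 6)*X - 1*5 = (6 + X)*X - 5 = X*(6 + X) - 5 = -5 + X*(6 + X))
366*(-79/(-43) + 68/c(3)) = 366*(-79/(-43) + 68/(-5 + 3**2 + 6*3)) = 366*(-79*(-1/43) + 68/(-5 + 9 + 18)) = 366*(79/43 + 68/22) = 366*(79/43 + 68*(1/22)) = 366*(79/43 + 34/11) = 366*(2331/473) = 853146/473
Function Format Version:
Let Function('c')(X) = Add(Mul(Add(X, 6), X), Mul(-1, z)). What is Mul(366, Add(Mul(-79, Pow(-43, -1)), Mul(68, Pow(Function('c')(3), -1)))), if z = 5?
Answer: Rational(853146, 473) ≈ 1803.7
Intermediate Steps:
Function('c')(X) = Add(-5, Mul(X, Add(6, X))) (Function('c')(X) = Add(Mul(Add(X, 6), X), Mul(-1, 5)) = Add(Mul(Add(6, X), X), -5) = Add(Mul(X, Add(6, X)), -5) = Add(-5, Mul(X, Add(6, X))))
Mul(366, Add(Mul(-79, Pow(-43, -1)), Mul(68, Pow(Function('c')(3), -1)))) = Mul(366, Add(Mul(-79, Pow(-43, -1)), Mul(68, Pow(Add(-5, Pow(3, 2), Mul(6, 3)), -1)))) = Mul(366, Add(Mul(-79, Rational(-1, 43)), Mul(68, Pow(Add(-5, 9, 18), -1)))) = Mul(366, Add(Rational(79, 43), Mul(68, Pow(22, -1)))) = Mul(366, Add(Rational(79, 43), Mul(68, Rational(1, 22)))) = Mul(366, Add(Rational(79, 43), Rational(34, 11))) = Mul(366, Rational(2331, 473)) = Rational(853146, 473)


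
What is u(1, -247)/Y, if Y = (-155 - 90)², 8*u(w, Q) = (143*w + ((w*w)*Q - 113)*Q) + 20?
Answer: 89083/480200 ≈ 0.18551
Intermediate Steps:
u(w, Q) = 5/2 + 143*w/8 + Q*(-113 + Q*w²)/8 (u(w, Q) = ((143*w + ((w*w)*Q - 113)*Q) + 20)/8 = ((143*w + (w²*Q - 113)*Q) + 20)/8 = ((143*w + (Q*w² - 113)*Q) + 20)/8 = ((143*w + (-113 + Q*w²)*Q) + 20)/8 = ((143*w + Q*(-113 + Q*w²)) + 20)/8 = (20 + 143*w + Q*(-113 + Q*w²))/8 = 5/2 + 143*w/8 + Q*(-113 + Q*w²)/8)
Y = 60025 (Y = (-245)² = 60025)
u(1, -247)/Y = (5/2 - 113/8*(-247) + (143/8)*1 + (⅛)*(-247)²*1²)/60025 = (5/2 + 27911/8 + 143/8 + (⅛)*61009*1)*(1/60025) = (5/2 + 27911/8 + 143/8 + 61009/8)*(1/60025) = (89083/8)*(1/60025) = 89083/480200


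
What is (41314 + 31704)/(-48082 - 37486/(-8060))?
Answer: -294262540/193751717 ≈ -1.5188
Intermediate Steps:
(41314 + 31704)/(-48082 - 37486/(-8060)) = 73018/(-48082 - 37486*(-1/8060)) = 73018/(-48082 + 18743/4030) = 73018/(-193751717/4030) = 73018*(-4030/193751717) = -294262540/193751717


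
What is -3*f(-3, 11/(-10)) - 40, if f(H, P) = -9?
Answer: -13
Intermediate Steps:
-3*f(-3, 11/(-10)) - 40 = -3*(-9) - 40 = 27 - 40 = -13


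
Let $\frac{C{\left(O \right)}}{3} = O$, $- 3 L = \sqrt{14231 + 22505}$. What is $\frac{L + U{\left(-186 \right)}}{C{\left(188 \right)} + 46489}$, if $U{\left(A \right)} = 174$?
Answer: $\frac{174}{47053} - \frac{8 \sqrt{574}}{141159} \approx 0.0023402$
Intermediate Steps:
$L = - \frac{8 \sqrt{574}}{3}$ ($L = - \frac{\sqrt{14231 + 22505}}{3} = - \frac{\sqrt{36736}}{3} = - \frac{8 \sqrt{574}}{3} \approx -63.889$)
$C{\left(O \right)} = 3 O$
$\frac{L + U{\left(-186 \right)}}{C{\left(188 \right)} + 46489} = \frac{- \frac{8 \sqrt{574}}{3} + 174}{3 \cdot 188 + 46489} = \frac{174 - \frac{8 \sqrt{574}}{3}}{564 + 46489} = \frac{174 - \frac{8 \sqrt{574}}{3}}{47053} = \left(174 - \frac{8 \sqrt{574}}{3}\right) \frac{1}{47053} = \frac{174}{47053} - \frac{8 \sqrt{574}}{141159}$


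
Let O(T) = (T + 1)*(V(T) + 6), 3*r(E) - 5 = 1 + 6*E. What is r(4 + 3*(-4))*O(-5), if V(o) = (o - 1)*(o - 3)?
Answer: 3024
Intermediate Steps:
V(o) = (-1 + o)*(-3 + o)
r(E) = 2 + 2*E (r(E) = 5/3 + (1 + 6*E)/3 = 5/3 + (1/3 + 2*E) = 2 + 2*E)
O(T) = (1 + T)*(9 + T**2 - 4*T) (O(T) = (T + 1)*((3 + T**2 - 4*T) + 6) = (1 + T)*(9 + T**2 - 4*T))
r(4 + 3*(-4))*O(-5) = (2 + 2*(4 + 3*(-4)))*(9 + (-5)**3 - 3*(-5)**2 + 5*(-5)) = (2 + 2*(4 - 12))*(9 - 125 - 3*25 - 25) = (2 + 2*(-8))*(9 - 125 - 75 - 25) = (2 - 16)*(-216) = -14*(-216) = 3024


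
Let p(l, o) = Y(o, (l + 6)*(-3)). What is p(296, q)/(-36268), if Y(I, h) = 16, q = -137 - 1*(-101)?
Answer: -4/9067 ≈ -0.00044116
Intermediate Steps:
q = -36 (q = -137 + 101 = -36)
p(l, o) = 16
p(296, q)/(-36268) = 16/(-36268) = 16*(-1/36268) = -4/9067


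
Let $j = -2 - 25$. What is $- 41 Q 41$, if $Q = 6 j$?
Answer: $272322$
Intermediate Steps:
$j = -27$ ($j = -2 - 25 = -27$)
$Q = -162$ ($Q = 6 \left(-27\right) = -162$)
$- 41 Q 41 = \left(-41\right) \left(-162\right) 41 = 6642 \cdot 41 = 272322$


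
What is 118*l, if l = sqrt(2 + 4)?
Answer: 118*sqrt(6) ≈ 289.04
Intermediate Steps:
l = sqrt(6) ≈ 2.4495
118*l = 118*sqrt(6)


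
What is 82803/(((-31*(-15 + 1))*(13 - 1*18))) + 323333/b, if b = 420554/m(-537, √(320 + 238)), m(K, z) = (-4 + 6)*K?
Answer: -56312611143/65185870 ≈ -863.88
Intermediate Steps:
m(K, z) = 2*K
b = -210277/537 (b = 420554/((2*(-537))) = 420554/(-1074) = 420554*(-1/1074) = -210277/537 ≈ -391.58)
82803/(((-31*(-15 + 1))*(13 - 1*18))) + 323333/b = 82803/(((-31*(-15 + 1))*(13 - 1*18))) + 323333/(-210277/537) = 82803/(((-31*(-14))*(13 - 18))) + 323333*(-537/210277) = 82803/((434*(-5))) - 173629821/210277 = 82803/(-2170) - 173629821/210277 = 82803*(-1/2170) - 173629821/210277 = -11829/310 - 173629821/210277 = -56312611143/65185870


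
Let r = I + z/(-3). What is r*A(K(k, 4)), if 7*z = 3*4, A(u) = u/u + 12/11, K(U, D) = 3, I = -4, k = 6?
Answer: -736/77 ≈ -9.5584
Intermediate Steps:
A(u) = 23/11 (A(u) = 1 + 12*(1/11) = 1 + 12/11 = 23/11)
z = 12/7 (z = (3*4)/7 = (⅐)*12 = 12/7 ≈ 1.7143)
r = -32/7 (r = -4 + (12/7)/(-3) = -4 + (12/7)*(-⅓) = -4 - 4/7 = -32/7 ≈ -4.5714)
r*A(K(k, 4)) = -32/7*23/11 = -736/77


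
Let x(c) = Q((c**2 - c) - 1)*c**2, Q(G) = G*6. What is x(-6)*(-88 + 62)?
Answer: -230256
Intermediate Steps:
Q(G) = 6*G
x(c) = c**2*(-6 - 6*c + 6*c**2) (x(c) = (6*((c**2 - c) - 1))*c**2 = (6*(-1 + c**2 - c))*c**2 = (-6 - 6*c + 6*c**2)*c**2 = c**2*(-6 - 6*c + 6*c**2))
x(-6)*(-88 + 62) = (6*(-6)**2*(-1 + (-6)**2 - 1*(-6)))*(-88 + 62) = (6*36*(-1 + 36 + 6))*(-26) = (6*36*41)*(-26) = 8856*(-26) = -230256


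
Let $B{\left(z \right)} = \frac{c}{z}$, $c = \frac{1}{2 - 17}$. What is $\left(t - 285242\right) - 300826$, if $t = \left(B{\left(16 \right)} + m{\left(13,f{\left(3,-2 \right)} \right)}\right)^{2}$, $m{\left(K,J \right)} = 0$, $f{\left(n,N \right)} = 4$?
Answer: $- \frac{33757516799}{57600} \approx -5.8607 \cdot 10^{5}$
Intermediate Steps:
$c = - \frac{1}{15}$ ($c = \frac{1}{-15} = - \frac{1}{15} \approx -0.066667$)
$B{\left(z \right)} = - \frac{1}{15 z}$
$t = \frac{1}{57600}$ ($t = \left(- \frac{1}{15 \cdot 16} + 0\right)^{2} = \left(\left(- \frac{1}{15}\right) \frac{1}{16} + 0\right)^{2} = \left(- \frac{1}{240} + 0\right)^{2} = \left(- \frac{1}{240}\right)^{2} = \frac{1}{57600} \approx 1.7361 \cdot 10^{-5}$)
$\left(t - 285242\right) - 300826 = \left(\frac{1}{57600} - 285242\right) - 300826 = - \frac{16429939199}{57600} - 300826 = - \frac{33757516799}{57600}$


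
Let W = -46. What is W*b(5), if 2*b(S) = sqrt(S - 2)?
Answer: -23*sqrt(3) ≈ -39.837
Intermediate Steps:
b(S) = sqrt(-2 + S)/2 (b(S) = sqrt(S - 2)/2 = sqrt(-2 + S)/2)
W*b(5) = -23*sqrt(-2 + 5) = -23*sqrt(3)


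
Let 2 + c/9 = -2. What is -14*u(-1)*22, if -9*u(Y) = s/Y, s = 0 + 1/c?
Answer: 77/81 ≈ 0.95062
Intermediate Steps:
c = -36 (c = -18 + 9*(-2) = -18 - 18 = -36)
s = -1/36 (s = 0 + 1/(-36) = 0 - 1/36 = -1/36 ≈ -0.027778)
u(Y) = 1/(324*Y) (u(Y) = -(-1)/(324*Y) = 1/(324*Y))
-14*u(-1)*22 = -7/(162*(-1))*22 = -7*(-1)/162*22 = -14*(-1/324)*22 = (7/162)*22 = 77/81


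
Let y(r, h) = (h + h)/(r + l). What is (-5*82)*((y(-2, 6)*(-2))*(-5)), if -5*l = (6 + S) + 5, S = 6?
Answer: 82000/9 ≈ 9111.1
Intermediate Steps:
l = -17/5 (l = -((6 + 6) + 5)/5 = -(12 + 5)/5 = -⅕*17 = -17/5 ≈ -3.4000)
y(r, h) = 2*h/(-17/5 + r) (y(r, h) = (h + h)/(r - 17/5) = (2*h)/(-17/5 + r) = 2*h/(-17/5 + r))
(-5*82)*((y(-2, 6)*(-2))*(-5)) = (-5*82)*(((10*6/(-17 + 5*(-2)))*(-2))*(-5)) = -410*(10*6/(-17 - 10))*(-2)*(-5) = -410*(10*6/(-27))*(-2)*(-5) = -410*(10*6*(-1/27))*(-2)*(-5) = -410*(-20/9*(-2))*(-5) = -16400*(-5)/9 = -410*(-200/9) = 82000/9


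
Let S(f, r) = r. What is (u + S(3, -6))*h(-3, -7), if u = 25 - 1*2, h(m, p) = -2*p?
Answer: 238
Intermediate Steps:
u = 23 (u = 25 - 2 = 23)
(u + S(3, -6))*h(-3, -7) = (23 - 6)*(-2*(-7)) = 17*14 = 238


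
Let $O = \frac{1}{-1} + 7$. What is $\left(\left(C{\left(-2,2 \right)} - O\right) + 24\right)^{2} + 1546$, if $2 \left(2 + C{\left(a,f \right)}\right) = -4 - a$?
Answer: $1771$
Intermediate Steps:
$O = 6$ ($O = -1 + 7 = 6$)
$C{\left(a,f \right)} = -4 - \frac{a}{2}$ ($C{\left(a,f \right)} = -2 + \frac{-4 - a}{2} = -2 - \left(2 + \frac{a}{2}\right) = -4 - \frac{a}{2}$)
$\left(\left(C{\left(-2,2 \right)} - O\right) + 24\right)^{2} + 1546 = \left(\left(\left(-4 - -1\right) - 6\right) + 24\right)^{2} + 1546 = \left(\left(\left(-4 + 1\right) - 6\right) + 24\right)^{2} + 1546 = \left(\left(-3 - 6\right) + 24\right)^{2} + 1546 = \left(-9 + 24\right)^{2} + 1546 = 15^{2} + 1546 = 225 + 1546 = 1771$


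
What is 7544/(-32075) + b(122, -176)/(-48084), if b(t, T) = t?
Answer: -183329423/771147150 ≈ -0.23774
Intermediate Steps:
7544/(-32075) + b(122, -176)/(-48084) = 7544/(-32075) + 122/(-48084) = 7544*(-1/32075) + 122*(-1/48084) = -7544/32075 - 61/24042 = -183329423/771147150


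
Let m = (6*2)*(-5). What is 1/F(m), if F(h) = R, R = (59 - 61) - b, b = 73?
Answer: -1/75 ≈ -0.013333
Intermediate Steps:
R = -75 (R = (59 - 61) - 1*73 = -2 - 73 = -75)
m = -60 (m = 12*(-5) = -60)
F(h) = -75
1/F(m) = 1/(-75) = -1/75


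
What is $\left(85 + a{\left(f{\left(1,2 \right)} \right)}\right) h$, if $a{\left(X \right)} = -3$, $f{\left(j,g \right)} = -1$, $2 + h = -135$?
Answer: $-11234$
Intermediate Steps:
$h = -137$ ($h = -2 - 135 = -137$)
$\left(85 + a{\left(f{\left(1,2 \right)} \right)}\right) h = \left(85 - 3\right) \left(-137\right) = 82 \left(-137\right) = -11234$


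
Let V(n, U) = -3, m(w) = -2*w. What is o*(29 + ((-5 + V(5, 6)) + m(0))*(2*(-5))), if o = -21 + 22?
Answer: 109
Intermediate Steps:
o = 1
o*(29 + ((-5 + V(5, 6)) + m(0))*(2*(-5))) = 1*(29 + ((-5 - 3) - 2*0)*(2*(-5))) = 1*(29 + (-8 + 0)*(-10)) = 1*(29 - 8*(-10)) = 1*(29 + 80) = 1*109 = 109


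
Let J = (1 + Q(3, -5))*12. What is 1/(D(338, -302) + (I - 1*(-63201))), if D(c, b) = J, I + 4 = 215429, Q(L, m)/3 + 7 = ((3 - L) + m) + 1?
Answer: 1/278242 ≈ 3.5940e-6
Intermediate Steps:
Q(L, m) = -9 - 3*L + 3*m (Q(L, m) = -21 + 3*(((3 - L) + m) + 1) = -21 + 3*((3 + m - L) + 1) = -21 + 3*(4 + m - L) = -21 + (12 - 3*L + 3*m) = -9 - 3*L + 3*m)
I = 215425 (I = -4 + 215429 = 215425)
J = -384 (J = (1 + (-9 - 3*3 + 3*(-5)))*12 = (1 + (-9 - 9 - 15))*12 = (1 - 33)*12 = -32*12 = -384)
D(c, b) = -384
1/(D(338, -302) + (I - 1*(-63201))) = 1/(-384 + (215425 - 1*(-63201))) = 1/(-384 + (215425 + 63201)) = 1/(-384 + 278626) = 1/278242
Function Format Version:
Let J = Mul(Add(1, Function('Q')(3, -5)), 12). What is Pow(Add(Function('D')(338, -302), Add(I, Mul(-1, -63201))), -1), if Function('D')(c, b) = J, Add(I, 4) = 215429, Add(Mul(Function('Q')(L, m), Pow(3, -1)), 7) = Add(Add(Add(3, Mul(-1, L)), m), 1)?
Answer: Rational(1, 278242) ≈ 3.5940e-6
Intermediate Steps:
Function('Q')(L, m) = Add(-9, Mul(-3, L), Mul(3, m)) (Function('Q')(L, m) = Add(-21, Mul(3, Add(Add(Add(3, Mul(-1, L)), m), 1))) = Add(-21, Mul(3, Add(Add(3, m, Mul(-1, L)), 1))) = Add(-21, Mul(3, Add(4, m, Mul(-1, L)))) = Add(-21, Add(12, Mul(-3, L), Mul(3, m))) = Add(-9, Mul(-3, L), Mul(3, m)))
I = 215425 (I = Add(-4, 215429) = 215425)
J = -384 (J = Mul(Add(1, Add(-9, Mul(-3, 3), Mul(3, -5))), 12) = Mul(Add(1, Add(-9, -9, -15)), 12) = Mul(Add(1, -33), 12) = Mul(-32, 12) = -384)
Function('D')(c, b) = -384
Pow(Add(Function('D')(338, -302), Add(I, Mul(-1, -63201))), -1) = Pow(Add(-384, Add(215425, Mul(-1, -63201))), -1) = Pow(Add(-384, Add(215425, 63201)), -1) = Pow(Add(-384, 278626), -1) = Pow(278242, -1) = Rational(1, 278242)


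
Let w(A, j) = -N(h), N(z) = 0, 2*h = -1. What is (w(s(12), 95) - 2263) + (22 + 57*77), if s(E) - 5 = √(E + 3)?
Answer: 2148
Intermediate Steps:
s(E) = 5 + √(3 + E) (s(E) = 5 + √(E + 3) = 5 + √(3 + E))
h = -½ (h = (½)*(-1) = -½ ≈ -0.50000)
w(A, j) = 0 (w(A, j) = -1*0 = 0)
(w(s(12), 95) - 2263) + (22 + 57*77) = (0 - 2263) + (22 + 57*77) = -2263 + (22 + 4389) = -2263 + 4411 = 2148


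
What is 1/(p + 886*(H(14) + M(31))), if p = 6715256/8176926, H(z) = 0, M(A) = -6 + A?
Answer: 4088463/90562813078 ≈ 4.5145e-5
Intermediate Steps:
p = 3357628/4088463 (p = 6715256*(1/8176926) = 3357628/4088463 ≈ 0.82124)
1/(p + 886*(H(14) + M(31))) = 1/(3357628/4088463 + 886*(0 + (-6 + 31))) = 1/(3357628/4088463 + 886*(0 + 25)) = 1/(3357628/4088463 + 886*25) = 1/(3357628/4088463 + 22150) = 1/(90562813078/4088463) = 4088463/90562813078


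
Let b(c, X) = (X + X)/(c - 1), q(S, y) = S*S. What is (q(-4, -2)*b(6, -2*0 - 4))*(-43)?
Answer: 5504/5 ≈ 1100.8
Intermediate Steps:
q(S, y) = S²
b(c, X) = 2*X/(-1 + c) (b(c, X) = (2*X)/(-1 + c) = 2*X/(-1 + c))
(q(-4, -2)*b(6, -2*0 - 4))*(-43) = ((-4)²*(2*(-2*0 - 4)/(-1 + 6)))*(-43) = (16*(2*(0 - 4)/5))*(-43) = (16*(2*(-4)*(⅕)))*(-43) = (16*(-8/5))*(-43) = -128/5*(-43) = 5504/5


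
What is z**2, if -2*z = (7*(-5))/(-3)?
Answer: 1225/36 ≈ 34.028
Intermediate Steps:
z = -35/6 (z = -7*(-5)/(2*(-3)) = -(-35)*(-1)/(2*3) = -1/2*35/3 = -35/6 ≈ -5.8333)
z**2 = (-35/6)**2 = 1225/36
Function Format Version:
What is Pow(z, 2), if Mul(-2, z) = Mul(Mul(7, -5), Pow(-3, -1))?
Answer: Rational(1225, 36) ≈ 34.028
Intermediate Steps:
z = Rational(-35, 6) (z = Mul(Rational(-1, 2), Mul(Mul(7, -5), Pow(-3, -1))) = Mul(Rational(-1, 2), Mul(-35, Rational(-1, 3))) = Mul(Rational(-1, 2), Rational(35, 3)) = Rational(-35, 6) ≈ -5.8333)
Pow(z, 2) = Pow(Rational(-35, 6), 2) = Rational(1225, 36)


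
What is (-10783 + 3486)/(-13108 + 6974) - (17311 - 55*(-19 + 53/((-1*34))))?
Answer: -961471612/52139 ≈ -18441.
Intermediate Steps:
(-10783 + 3486)/(-13108 + 6974) - (17311 - 55*(-19 + 53/((-1*34)))) = -7297/(-6134) - (17311 - 55*(-19 + 53/(-34))) = -7297*(-1/6134) - (17311 - 55*(-19 + 53*(-1/34))) = 7297/6134 - (17311 - 55*(-19 - 53/34)) = 7297/6134 - (17311 - 55*(-699/34)) = 7297/6134 - (17311 + 38445/34) = 7297/6134 - 1*627019/34 = 7297/6134 - 627019/34 = -961471612/52139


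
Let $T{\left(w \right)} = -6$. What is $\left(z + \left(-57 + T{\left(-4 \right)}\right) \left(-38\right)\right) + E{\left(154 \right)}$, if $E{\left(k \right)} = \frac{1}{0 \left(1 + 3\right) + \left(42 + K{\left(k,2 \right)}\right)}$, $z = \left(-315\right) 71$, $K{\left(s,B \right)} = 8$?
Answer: $- \frac{998549}{50} \approx -19971.0$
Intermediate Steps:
$z = -22365$
$E{\left(k \right)} = \frac{1}{50}$ ($E{\left(k \right)} = \frac{1}{0 \left(1 + 3\right) + \left(42 + 8\right)} = \frac{1}{0 \cdot 4 + 50} = \frac{1}{0 + 50} = \frac{1}{50}$)
$\left(z + \left(-57 + T{\left(-4 \right)}\right) \left(-38\right)\right) + E{\left(154 \right)} = \left(-22365 + \left(-57 - 6\right) \left(-38\right)\right) + \frac{1}{50} = \left(-22365 - -2394\right) + \frac{1}{50} = \left(-22365 + 2394\right) + \frac{1}{50} = -19971 + \frac{1}{50} = - \frac{998549}{50}$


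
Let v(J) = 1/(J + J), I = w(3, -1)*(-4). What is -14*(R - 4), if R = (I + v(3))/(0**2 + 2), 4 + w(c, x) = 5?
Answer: 497/6 ≈ 82.833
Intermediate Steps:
w(c, x) = 1 (w(c, x) = -4 + 5 = 1)
I = -4 (I = 1*(-4) = -4)
v(J) = 1/(2*J)
R = -23/12 (R = (-4 + (1/2)/3)/(0**2 + 2) = (-4 + (1/2)*(1/3))/(0 + 2) = (-4 + 1/6)/2 = -23/6*1/2 = -23/12 ≈ -1.9167)
-14*(R - 4) = -14*(-23/12 - 4) = -14*(-71/12) = 497/6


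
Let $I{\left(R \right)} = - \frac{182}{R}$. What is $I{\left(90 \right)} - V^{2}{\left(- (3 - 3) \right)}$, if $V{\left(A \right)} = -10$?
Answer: $- \frac{4591}{45} \approx -102.02$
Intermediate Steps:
$I{\left(90 \right)} - V^{2}{\left(- (3 - 3) \right)} = - \frac{182}{90} - \left(-10\right)^{2} = \left(-182\right) \frac{1}{90} - 100 = - \frac{91}{45} - 100 = - \frac{4591}{45}$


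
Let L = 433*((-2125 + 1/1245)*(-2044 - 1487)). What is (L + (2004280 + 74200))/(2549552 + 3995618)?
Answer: 674590515092/1358122775 ≈ 496.71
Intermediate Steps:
L = 1348318460984/415 (L = 433*((-2125 + 1/1245)*(-3531)) = 433*(-2645624/1245*(-3531)) = 433*(3113899448/415) = 1348318460984/415 ≈ 3.2490e+9)
(L + (2004280 + 74200))/(2549552 + 3995618) = (1348318460984/415 + (2004280 + 74200))/(2549552 + 3995618) = (1348318460984/415 + 2078480)/6545170 = (1349181030184/415)*(1/6545170) = 674590515092/1358122775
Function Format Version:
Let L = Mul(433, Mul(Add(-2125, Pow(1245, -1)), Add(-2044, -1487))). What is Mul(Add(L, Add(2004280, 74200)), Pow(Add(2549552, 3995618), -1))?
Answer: Rational(674590515092, 1358122775) ≈ 496.71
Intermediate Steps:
L = Rational(1348318460984, 415) (L = Mul(433, Mul(Add(-2125, Rational(1, 1245)), -3531)) = Mul(433, Mul(Rational(-2645624, 1245), -3531)) = Mul(433, Rational(3113899448, 415)) = Rational(1348318460984, 415) ≈ 3.2490e+9)
Mul(Add(L, Add(2004280, 74200)), Pow(Add(2549552, 3995618), -1)) = Mul(Add(Rational(1348318460984, 415), Add(2004280, 74200)), Pow(Add(2549552, 3995618), -1)) = Mul(Add(Rational(1348318460984, 415), 2078480), Pow(6545170, -1)) = Mul(Rational(1349181030184, 415), Rational(1, 6545170)) = Rational(674590515092, 1358122775)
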